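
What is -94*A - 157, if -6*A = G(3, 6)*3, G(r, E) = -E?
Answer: -439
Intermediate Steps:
A = 3 (A = -(-1*6)*3/6 = -(-1)*3 = -1/6*(-18) = 3)
-94*A - 157 = -94*3 - 157 = -282 - 157 = -439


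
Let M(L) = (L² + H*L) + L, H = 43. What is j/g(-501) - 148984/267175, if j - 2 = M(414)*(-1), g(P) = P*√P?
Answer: -148984/267175 - 189610*I*√501/251001 ≈ -0.55763 - 16.908*I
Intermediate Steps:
M(L) = L² + 44*L (M(L) = (L² + 43*L) + L = L² + 44*L)
g(P) = P^(3/2)
j = -189610 (j = 2 + (414*(44 + 414))*(-1) = 2 + (414*458)*(-1) = 2 + 189612*(-1) = 2 - 189612 = -189610)
j/g(-501) - 148984/267175 = -189610*I*√501/251001 - 148984/267175 = -148984/267175 - 189610*I*√501/251001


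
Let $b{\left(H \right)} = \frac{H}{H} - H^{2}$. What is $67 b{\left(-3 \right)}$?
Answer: $-536$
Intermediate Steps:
$b{\left(H \right)} = 1 - H^{2}$
$67 b{\left(-3 \right)} = 67 \left(1 - \left(-3\right)^{2}\right) = 67 \left(1 - 9\right) = 67 \left(-8\right) = -536$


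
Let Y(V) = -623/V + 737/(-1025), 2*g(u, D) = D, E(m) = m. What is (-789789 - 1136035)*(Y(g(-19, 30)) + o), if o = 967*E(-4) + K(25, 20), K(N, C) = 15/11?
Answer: 254628907689664/33825 ≈ 7.5278e+9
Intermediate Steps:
K(N, C) = 15/11 (K(N, C) = 15*(1/11) = 15/11)
g(u, D) = D/2
Y(V) = -737/1025 - 623/V (Y(V) = -623/V + 737*(-1/1025) = -623/V - 737/1025 = -737/1025 - 623/V)
o = -42533/11 (o = 967*(-4) + 15/11 = -3868 + 15/11 = -42533/11 ≈ -3866.6)
(-789789 - 1136035)*(Y(g(-19, 30)) + o) = (-789789 - 1136035)*((-737/1025 - 623/((½)*30)) - 42533/11) = -1925824*((-737/1025 - 623/15) - 42533/11) = -1925824*(-129926/3075 - 42533/11) = -1925824*(-132218161/33825) = 254628907689664/33825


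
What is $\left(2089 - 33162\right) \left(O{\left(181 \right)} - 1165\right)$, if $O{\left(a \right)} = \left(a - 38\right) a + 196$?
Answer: $-774152722$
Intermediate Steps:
$O{\left(a \right)} = 196 + a \left(-38 + a\right)$ ($O{\left(a \right)} = \left(a - 38\right) a + 196 = \left(-38 + a\right) a + 196 = a \left(-38 + a\right) + 196 = 196 + a \left(-38 + a\right)$)
$\left(2089 - 33162\right) \left(O{\left(181 \right)} - 1165\right) = \left(2089 - 33162\right) \left(\left(196 + 181^{2} - 6878\right) - 1165\right) = - 31073 \left(\left(196 + 32761 - 6878\right) - 1165\right) = - 31073 \left(26079 - 1165\right) = \left(-31073\right) 24914 = -774152722$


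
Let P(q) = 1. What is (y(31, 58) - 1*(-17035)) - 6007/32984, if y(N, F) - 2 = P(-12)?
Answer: 561975385/32984 ≈ 17038.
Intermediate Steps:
y(N, F) = 3 (y(N, F) = 2 + 1 = 3)
(y(31, 58) - 1*(-17035)) - 6007/32984 = (3 - 1*(-17035)) - 6007/32984 = (3 + 17035) - 6007*1/32984 = 17038 - 6007/32984 = 561975385/32984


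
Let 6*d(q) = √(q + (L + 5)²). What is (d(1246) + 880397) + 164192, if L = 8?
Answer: 1044589 + √1415/6 ≈ 1.0446e+6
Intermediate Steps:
d(q) = √(169 + q)/6 (d(q) = √(q + (8 + 5)²)/6 = √(q + 13²)/6 = √(q + 169)/6 = √(169 + q)/6)
(d(1246) + 880397) + 164192 = (√(169 + 1246)/6 + 880397) + 164192 = (√1415/6 + 880397) + 164192 = (880397 + √1415/6) + 164192 = 1044589 + √1415/6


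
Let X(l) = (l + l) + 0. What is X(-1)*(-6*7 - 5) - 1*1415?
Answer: -1321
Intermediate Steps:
X(l) = 2*l (X(l) = 2*l + 0 = 2*l)
X(-1)*(-6*7 - 5) - 1*1415 = (2*(-1))*(-6*7 - 5) - 1*1415 = -2*(-42 - 5) - 1415 = -2*(-47) - 1415 = 94 - 1415 = -1321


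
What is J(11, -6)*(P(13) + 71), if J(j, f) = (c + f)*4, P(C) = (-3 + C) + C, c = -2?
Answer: -3008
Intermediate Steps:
P(C) = -3 + 2*C
J(j, f) = -8 + 4*f (J(j, f) = (-2 + f)*4 = -8 + 4*f)
J(11, -6)*(P(13) + 71) = (-8 + 4*(-6))*((-3 + 2*13) + 71) = (-8 - 24)*((-3 + 26) + 71) = -32*(23 + 71) = -32*94 = -3008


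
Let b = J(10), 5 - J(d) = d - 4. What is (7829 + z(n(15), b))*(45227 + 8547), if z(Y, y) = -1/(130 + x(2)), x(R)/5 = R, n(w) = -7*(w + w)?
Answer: 4209962619/10 ≈ 4.2100e+8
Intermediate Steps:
J(d) = 9 - d (J(d) = 5 - (d - 4) = 5 - (-4 + d) = 5 + (4 - d) = 9 - d)
b = -1 (b = 9 - 1*10 = 9 - 10 = -1)
n(w) = -14*w
x(R) = 5*R
z(Y, y) = -1/140 (z(Y, y) = -1/(130 + 5*2) = -1/(130 + 10) = -1/140)
(7829 + z(n(15), b))*(45227 + 8547) = (7829 - 1/140)*(45227 + 8547) = (1096059/140)*53774 = 4209962619/10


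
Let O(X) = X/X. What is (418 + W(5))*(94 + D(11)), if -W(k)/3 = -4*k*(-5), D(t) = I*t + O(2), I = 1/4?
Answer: 23069/2 ≈ 11535.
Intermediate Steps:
O(X) = 1
I = ¼ ≈ 0.25000
D(t) = 1 + t/4 (D(t) = t/4 + 1 = 1 + t/4)
W(k) = -60*k (W(k) = -3*(-4*k)*(-5) = -60*k)
(418 + W(5))*(94 + D(11)) = (418 - 60*5)*(94 + (1 + (¼)*11)) = (418 - 300)*(94 + (1 + 11/4)) = 118*(94 + 15/4) = 118*(391/4) = 23069/2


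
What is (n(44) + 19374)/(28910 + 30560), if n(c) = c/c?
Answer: 3875/11894 ≈ 0.32579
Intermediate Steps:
n(c) = 1
(n(44) + 19374)/(28910 + 30560) = (1 + 19374)/(28910 + 30560) = 19375/59470 = 19375*(1/59470) = 3875/11894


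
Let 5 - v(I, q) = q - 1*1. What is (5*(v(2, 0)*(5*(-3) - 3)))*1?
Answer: -540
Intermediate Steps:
v(I, q) = 6 - q (v(I, q) = 5 - (q - 1*1) = 5 - (q - 1) = 5 - (-1 + q) = 5 + (1 - q) = 6 - q)
(5*(v(2, 0)*(5*(-3) - 3)))*1 = (5*((6 - 1*0)*(5*(-3) - 3)))*1 = (5*((6 + 0)*(-15 - 3)))*1 = (5*(6*(-18)))*1 = (5*(-108))*1 = -540*1 = -540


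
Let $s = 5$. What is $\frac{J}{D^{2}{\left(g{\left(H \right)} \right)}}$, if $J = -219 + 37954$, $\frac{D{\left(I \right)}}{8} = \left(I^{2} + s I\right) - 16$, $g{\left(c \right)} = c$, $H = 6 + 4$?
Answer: $\frac{37735}{1149184} \approx 0.032836$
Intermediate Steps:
$H = 10$
$D{\left(I \right)} = -128 + 8 I^{2} + 40 I$ ($D{\left(I \right)} = 8 \left(\left(I^{2} + 5 I\right) - 16\right) = 8 \left(-16 + I^{2} + 5 I\right) = -128 + 8 I^{2} + 40 I$)
$J = 37735$
$\frac{J}{D^{2}{\left(g{\left(H \right)} \right)}} = \frac{37735}{\left(-128 + 8 \cdot 10^{2} + 40 \cdot 10\right)^{2}} = \frac{37735}{\left(-128 + 8 \cdot 100 + 400\right)^{2}} = \frac{37735}{\left(-128 + 800 + 400\right)^{2}} = \frac{37735}{1072^{2}} = \frac{37735}{1149184}$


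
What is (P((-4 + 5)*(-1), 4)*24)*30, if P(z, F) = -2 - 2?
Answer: -2880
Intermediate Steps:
P(z, F) = -4
(P((-4 + 5)*(-1), 4)*24)*30 = -4*24*30 = -96*30 = -2880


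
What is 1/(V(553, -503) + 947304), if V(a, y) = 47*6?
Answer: 1/947586 ≈ 1.0553e-6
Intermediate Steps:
V(a, y) = 282
1/(V(553, -503) + 947304) = 1/(282 + 947304) = 1/947586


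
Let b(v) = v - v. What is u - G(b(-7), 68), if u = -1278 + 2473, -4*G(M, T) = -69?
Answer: 4711/4 ≈ 1177.8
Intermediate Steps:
b(v) = 0
G(M, T) = 69/4 (G(M, T) = -¼*(-69) = 69/4)
u = 1195
u - G(b(-7), 68) = 1195 - 1*69/4 = 1195 - 69/4 = 4711/4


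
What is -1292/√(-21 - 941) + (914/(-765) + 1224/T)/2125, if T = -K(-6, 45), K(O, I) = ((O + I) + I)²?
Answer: -102577/159311250 + 646*I*√962/481 ≈ -0.00064388 + 41.656*I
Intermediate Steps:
K(O, I) = (O + 2*I)² (K(O, I) = ((I + O) + I)² = (O + 2*I)²)
T = -7056 (T = -(-6 + 2*45)² = -(-6 + 90)² = -1*84² = -1*7056 = -7056)
-1292/√(-21 - 941) + (914/(-765) + 1224/T)/2125 = -1292/√(-21 - 941) + (914/(-765) + 1224/(-7056))/2125 = -1292*(-I*√962/962) + (914*(-1/765) + 1224*(-1/7056))*(1/2125) = -1292*(-I*√962/962) + (-914/765 - 17/98)*(1/2125) = -(-646)*I*√962/481 - 102577/74970*1/2125 = 646*I*√962/481 - 102577/159311250 = -102577/159311250 + 646*I*√962/481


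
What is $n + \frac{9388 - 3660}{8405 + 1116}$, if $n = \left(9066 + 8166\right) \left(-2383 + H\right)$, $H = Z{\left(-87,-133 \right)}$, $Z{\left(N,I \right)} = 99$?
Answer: $- \frac{374726445920}{9521} \approx -3.9358 \cdot 10^{7}$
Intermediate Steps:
$H = 99$
$n = -39357888$ ($n = \left(9066 + 8166\right) \left(-2383 + 99\right) = 17232 \left(-2284\right) = -39357888$)
$n + \frac{9388 - 3660}{8405 + 1116} = -39357888 + \frac{9388 - 3660}{8405 + 1116} = -39357888 + \frac{5728}{9521} = - \frac{374726445920}{9521}$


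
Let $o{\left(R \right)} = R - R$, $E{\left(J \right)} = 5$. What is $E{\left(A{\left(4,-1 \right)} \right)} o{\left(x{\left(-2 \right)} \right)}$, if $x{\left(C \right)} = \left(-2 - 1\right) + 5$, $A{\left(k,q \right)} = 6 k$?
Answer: $0$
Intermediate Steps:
$x{\left(C \right)} = 2$ ($x{\left(C \right)} = -3 + 5 = 2$)
$o{\left(R \right)} = 0$
$E{\left(A{\left(4,-1 \right)} \right)} o{\left(x{\left(-2 \right)} \right)} = 5 \cdot 0 = 0$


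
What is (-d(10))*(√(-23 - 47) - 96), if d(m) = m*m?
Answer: 9600 - 100*I*√70 ≈ 9600.0 - 836.66*I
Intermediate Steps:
d(m) = m²
(-d(10))*(√(-23 - 47) - 96) = (-1*10²)*(√(-23 - 47) - 96) = (-1*100)*(√(-70) - 96) = -100*(I*√70 - 96) = -100*(-96 + I*√70) = 9600 - 100*I*√70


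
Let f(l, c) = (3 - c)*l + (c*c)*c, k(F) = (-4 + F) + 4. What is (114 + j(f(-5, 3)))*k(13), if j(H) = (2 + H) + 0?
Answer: 1859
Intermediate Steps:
k(F) = F
f(l, c) = c³ + l*(3 - c) (f(l, c) = l*(3 - c) + c²*c = l*(3 - c) + c³ = c³ + l*(3 - c))
j(H) = 2 + H
(114 + j(f(-5, 3)))*k(13) = (114 + (2 + (3³ + 3*(-5) - 1*3*(-5))))*13 = (114 + (2 + (27 - 15 + 15)))*13 = (114 + (2 + 27))*13 = (114 + 29)*13 = 143*13 = 1859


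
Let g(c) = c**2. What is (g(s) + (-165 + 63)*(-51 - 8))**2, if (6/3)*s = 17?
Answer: 593458321/16 ≈ 3.7091e+7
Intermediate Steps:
s = 17/2 (s = (1/2)*17 = 17/2 ≈ 8.5000)
(g(s) + (-165 + 63)*(-51 - 8))**2 = ((17/2)**2 + (-165 + 63)*(-51 - 8))**2 = (289/4 - 102*(-59))**2 = (289/4 + 6018)**2 = (24361/4)**2 = 593458321/16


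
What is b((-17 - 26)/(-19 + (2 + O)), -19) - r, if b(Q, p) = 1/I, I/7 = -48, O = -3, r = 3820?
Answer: -1283521/336 ≈ -3820.0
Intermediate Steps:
I = -336 (I = 7*(-48) = -336)
b(Q, p) = -1/336 (b(Q, p) = 1/(-336) = -1/336)
b((-17 - 26)/(-19 + (2 + O)), -19) - r = -1/336 - 1*3820 = -1/336 - 3820 = -1283521/336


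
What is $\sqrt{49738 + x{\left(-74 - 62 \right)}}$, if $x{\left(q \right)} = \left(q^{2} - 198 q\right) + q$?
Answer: $\sqrt{95026} \approx 308.26$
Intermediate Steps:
$x{\left(q \right)} = q^{2} - 197 q$
$\sqrt{49738 + x{\left(-74 - 62 \right)}} = \sqrt{49738 + \left(-74 - 62\right) \left(-197 - 136\right)} = \sqrt{49738 - 136 \left(-197 - 136\right)} = \sqrt{49738 - -45288} = \sqrt{49738 + 45288} = \sqrt{95026}$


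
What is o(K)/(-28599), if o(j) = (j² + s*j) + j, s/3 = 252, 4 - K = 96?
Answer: 61180/28599 ≈ 2.1392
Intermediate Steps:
K = -92 (K = 4 - 1*96 = 4 - 96 = -92)
s = 756 (s = 3*252 = 756)
o(j) = j² + 757*j (o(j) = (j² + 756*j) + j = j² + 757*j)
o(K)/(-28599) = -92*(757 - 92)/(-28599) = -92*665*(-1/28599) = -61180*(-1/28599) = 61180/28599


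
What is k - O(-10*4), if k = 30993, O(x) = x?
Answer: 31033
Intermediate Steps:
k - O(-10*4) = 30993 - (-10)*4 = 30993 - 1*(-40) = 30993 + 40 = 31033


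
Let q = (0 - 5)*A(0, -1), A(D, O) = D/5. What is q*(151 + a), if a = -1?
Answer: 0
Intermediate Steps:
A(D, O) = D/5 (A(D, O) = D*(1/5) = D/5)
q = 0 (q = (0 - 5)*((1/5)*0) = -5*0 = 0)
q*(151 + a) = 0*(151 - 1) = 0*150 = 0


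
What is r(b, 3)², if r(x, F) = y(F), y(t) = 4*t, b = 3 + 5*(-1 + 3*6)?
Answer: 144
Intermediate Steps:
b = 88 (b = 3 + 5*(-1 + 18) = 3 + 5*17 = 3 + 85 = 88)
r(x, F) = 4*F
r(b, 3)² = (4*3)² = 12² = 144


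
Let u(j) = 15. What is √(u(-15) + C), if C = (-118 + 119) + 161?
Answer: √177 ≈ 13.304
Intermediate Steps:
C = 162 (C = 1 + 161 = 162)
√(u(-15) + C) = √(15 + 162) = √177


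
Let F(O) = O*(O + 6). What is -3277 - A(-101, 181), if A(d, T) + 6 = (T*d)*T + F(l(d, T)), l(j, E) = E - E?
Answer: 3305590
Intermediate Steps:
l(j, E) = 0
F(O) = O*(6 + O)
A(d, T) = -6 + d*T**2 (A(d, T) = -6 + ((T*d)*T + 0*(6 + 0)) = -6 + (d*T**2 + 0*6) = -6 + (d*T**2 + 0) = -6 + d*T**2)
-3277 - A(-101, 181) = -3277 - (-6 - 101*181**2) = -3277 - (-6 - 101*32761) = -3277 - (-6 - 3308861) = -3277 - 1*(-3308867) = -3277 + 3308867 = 3305590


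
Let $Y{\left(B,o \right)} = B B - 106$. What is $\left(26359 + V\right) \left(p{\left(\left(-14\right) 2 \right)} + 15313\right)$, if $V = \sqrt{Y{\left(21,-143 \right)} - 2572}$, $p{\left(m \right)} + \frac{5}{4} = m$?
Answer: $\frac{1611457465}{4} + \frac{61135 i \sqrt{2237}}{4} \approx 4.0286 \cdot 10^{8} + 7.2288 \cdot 10^{5} i$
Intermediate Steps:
$Y{\left(B,o \right)} = -106 + B^{2}$ ($Y{\left(B,o \right)} = B^{2} - 106 = -106 + B^{2}$)
$p{\left(m \right)} = - \frac{5}{4} + m$
$V = i \sqrt{2237}$ ($V = \sqrt{\left(-106 + 21^{2}\right) - 2572} = \sqrt{\left(-106 + 441\right) - 2572} = \sqrt{335 - 2572} = \sqrt{-2237} = i \sqrt{2237} \approx 47.297 i$)
$\left(26359 + V\right) \left(p{\left(\left(-14\right) 2 \right)} + 15313\right) = \left(26359 + i \sqrt{2237}\right) \left(\left(- \frac{5}{4} - 28\right) + 15313\right) = \left(26359 + i \sqrt{2237}\right) \left(- \frac{117}{4} + 15313\right) = \left(26359 + i \sqrt{2237}\right) \frac{61135}{4} = \frac{1611457465}{4} + \frac{61135 i \sqrt{2237}}{4}$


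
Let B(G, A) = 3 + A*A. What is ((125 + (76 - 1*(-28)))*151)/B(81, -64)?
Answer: 34579/4099 ≈ 8.4360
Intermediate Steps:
B(G, A) = 3 + A**2
((125 + (76 - 1*(-28)))*151)/B(81, -64) = ((125 + (76 - 1*(-28)))*151)/(3 + (-64)**2) = ((125 + (76 + 28))*151)/(3 + 4096) = ((125 + 104)*151)/4099 = (229*151)*(1/4099) = 34579*(1/4099) = 34579/4099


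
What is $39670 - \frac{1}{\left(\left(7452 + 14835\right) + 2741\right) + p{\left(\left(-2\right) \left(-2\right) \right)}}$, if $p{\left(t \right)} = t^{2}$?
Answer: $\frac{993495479}{25044} \approx 39670.0$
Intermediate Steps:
$39670 - \frac{1}{\left(\left(7452 + 14835\right) + 2741\right) + p{\left(\left(-2\right) \left(-2\right) \right)}} = 39670 - \frac{1}{\left(\left(7452 + 14835\right) + 2741\right) + \left(\left(-2\right) \left(-2\right)\right)^{2}} = 39670 - \frac{1}{\left(22287 + 2741\right) + 4^{2}} = 39670 - \frac{1}{25028 + 16} = 39670 - \frac{1}{25044} = \frac{993495479}{25044}$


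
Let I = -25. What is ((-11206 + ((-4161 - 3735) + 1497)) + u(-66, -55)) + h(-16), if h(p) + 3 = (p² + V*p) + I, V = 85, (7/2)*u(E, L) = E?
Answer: -131291/7 ≈ -18756.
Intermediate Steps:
u(E, L) = 2*E/7
h(p) = -28 + p² + 85*p (h(p) = -3 + ((p² + 85*p) - 25) = -3 + (-25 + p² + 85*p) = -28 + p² + 85*p)
((-11206 + ((-4161 - 3735) + 1497)) + u(-66, -55)) + h(-16) = ((-11206 + ((-4161 - 3735) + 1497)) + (2/7)*(-66)) + (-28 + (-16)² + 85*(-16)) = ((-11206 + (-7896 + 1497)) - 132/7) + (-28 + 256 - 1360) = ((-11206 - 6399) - 132/7) - 1132 = (-17605 - 132/7) - 1132 = -123367/7 - 1132 = -131291/7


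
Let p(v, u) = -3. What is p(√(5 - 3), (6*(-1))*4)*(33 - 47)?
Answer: 42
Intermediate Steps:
p(√(5 - 3), (6*(-1))*4)*(33 - 47) = -3*(33 - 47) = -3*(-14) = 42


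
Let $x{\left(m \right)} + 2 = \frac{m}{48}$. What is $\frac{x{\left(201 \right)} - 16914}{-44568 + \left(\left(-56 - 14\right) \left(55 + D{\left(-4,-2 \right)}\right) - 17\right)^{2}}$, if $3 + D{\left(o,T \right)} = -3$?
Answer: $- \frac{270589}{189395856} \approx -0.0014287$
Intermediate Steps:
$D{\left(o,T \right)} = -6$ ($D{\left(o,T \right)} = -3 - 3 = -6$)
$x{\left(m \right)} = -2 + \frac{m}{48}$
$\frac{x{\left(201 \right)} - 16914}{-44568 + \left(\left(-56 - 14\right) \left(55 + D{\left(-4,-2 \right)}\right) - 17\right)^{2}} = \frac{\left(-2 + \frac{1}{48} \cdot 201\right) - 16914}{-44568 + \left(\left(-56 - 14\right) \left(55 - 6\right) - 17\right)^{2}} = \frac{\left(-2 + \frac{67}{16}\right) - 16914}{-44568 + \left(\left(-70\right) 49 - 17\right)^{2}} = \frac{\frac{35}{16} - 16914}{-44568 + \left(-3430 - 17\right)^{2}} = - \frac{270589}{16 \left(-44568 + \left(-3447\right)^{2}\right)} = - \frac{270589}{16 \left(-44568 + 11881809\right)} = - \frac{270589}{16 \cdot 11837241} = \left(- \frac{270589}{16}\right) \frac{1}{11837241} = - \frac{270589}{189395856}$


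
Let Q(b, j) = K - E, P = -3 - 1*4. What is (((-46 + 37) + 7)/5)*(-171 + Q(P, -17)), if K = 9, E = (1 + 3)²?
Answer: 356/5 ≈ 71.200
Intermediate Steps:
E = 16 (E = 4² = 16)
P = -7 (P = -3 - 4 = -7)
Q(b, j) = -7 (Q(b, j) = 9 - 1*16 = 9 - 16 = -7)
(((-46 + 37) + 7)/5)*(-171 + Q(P, -17)) = (((-46 + 37) + 7)/5)*(-171 - 7) = ((-9 + 7)*(⅕))*(-178) = -2*⅕*(-178) = -⅖*(-178) = 356/5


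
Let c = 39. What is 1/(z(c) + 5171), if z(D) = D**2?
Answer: 1/6692 ≈ 0.00014943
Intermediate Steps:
1/(z(c) + 5171) = 1/(39**2 + 5171) = 1/(1521 + 5171) = 1/6692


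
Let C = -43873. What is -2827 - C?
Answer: 41046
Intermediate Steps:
-2827 - C = -2827 - 1*(-43873) = -2827 + 43873 = 41046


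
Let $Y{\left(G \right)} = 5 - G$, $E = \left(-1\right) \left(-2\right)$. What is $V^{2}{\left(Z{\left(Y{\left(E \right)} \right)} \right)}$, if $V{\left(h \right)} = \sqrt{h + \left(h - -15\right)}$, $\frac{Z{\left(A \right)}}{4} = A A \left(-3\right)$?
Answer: $-201$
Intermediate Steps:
$E = 2$
$Z{\left(A \right)} = - 12 A^{2}$ ($Z{\left(A \right)} = 4 A A \left(-3\right) = 4 A^{2} \left(-3\right) = 4 \left(- 3 A^{2}\right) = - 12 A^{2}$)
$V{\left(h \right)} = \sqrt{15 + 2 h}$ ($V{\left(h \right)} = \sqrt{h + \left(h + 15\right)} = \sqrt{h + \left(15 + h\right)} = \sqrt{15 + 2 h}$)
$V^{2}{\left(Z{\left(Y{\left(E \right)} \right)} \right)} = \left(\sqrt{15 + 2 \left(- 12 \left(5 - 2\right)^{2}\right)}\right)^{2} = \left(\sqrt{15 + 2 \left(- 12 \cdot 3^{2}\right)}\right)^{2} = \left(\sqrt{15 + 2 \left(\left(-12\right) 9\right)}\right)^{2} = \left(\sqrt{15 + 2 \left(-108\right)}\right)^{2} = \left(\sqrt{15 - 216}\right)^{2} = \left(\sqrt{-201}\right)^{2} = \left(i \sqrt{201}\right)^{2} = -201$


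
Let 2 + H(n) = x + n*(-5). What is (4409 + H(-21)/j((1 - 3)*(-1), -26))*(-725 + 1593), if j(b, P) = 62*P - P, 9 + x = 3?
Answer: 3034778418/793 ≈ 3.8270e+6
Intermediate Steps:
x = -6 (x = -9 + 3 = -6)
H(n) = -8 - 5*n (H(n) = -2 + (-6 + n*(-5)) = -2 + (-6 - 5*n) = -8 - 5*n)
j(b, P) = 61*P
(4409 + H(-21)/j((1 - 3)*(-1), -26))*(-725 + 1593) = (4409 + (-8 - 5*(-21))/((61*(-26))))*(-725 + 1593) = (4409 + (-8 + 105)/(-1586))*868 = (4409 + 97*(-1/1586))*868 = (4409 - 97/1586)*868 = (6992577/1586)*868 = 3034778418/793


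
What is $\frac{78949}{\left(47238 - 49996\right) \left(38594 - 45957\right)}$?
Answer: $\frac{78949}{20307154} \approx 0.0038877$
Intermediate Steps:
$\frac{78949}{\left(47238 - 49996\right) \left(38594 - 45957\right)} = \frac{78949}{\left(-2758\right) \left(-7363\right)} = \frac{78949}{20307154}$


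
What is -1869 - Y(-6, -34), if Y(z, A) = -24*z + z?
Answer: -2007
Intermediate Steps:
Y(z, A) = -23*z
-1869 - Y(-6, -34) = -1869 - (-23)*(-6) = -1869 - 1*138 = -1869 - 138 = -2007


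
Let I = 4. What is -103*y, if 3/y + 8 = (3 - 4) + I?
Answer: 309/5 ≈ 61.800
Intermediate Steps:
y = -3/5 (y = 3/(-8 + ((3 - 4) + 4)) = 3/(-8 + (-1 + 4)) = 3/(-8 + 3) = 3/(-5) = 3*(-1/5) = -3/5 ≈ -0.60000)
-103*y = -103*(-3/5) = 309/5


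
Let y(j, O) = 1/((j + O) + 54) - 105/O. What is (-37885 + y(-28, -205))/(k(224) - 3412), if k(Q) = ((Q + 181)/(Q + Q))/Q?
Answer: 27901297772544/2512878142841 ≈ 11.103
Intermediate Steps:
y(j, O) = 1/(54 + O + j) - 105/O (y(j, O) = 1/((O + j) + 54) - 105/O = 1/(54 + O + j) - 105/O)
k(Q) = (181 + Q)/(2*Q**2) (k(Q) = ((181 + Q)/((2*Q)))/Q = ((181 + Q)*(1/(2*Q)))/Q = ((181 + Q)/(2*Q))/Q = (181 + Q)/(2*Q**2))
(-37885 + y(-28, -205))/(k(224) - 3412) = (-37885 + (-5670 - 105*(-28) - 104*(-205))/((-205)*(54 - 205 - 28)))/((1/2)*(181 + 224)/224**2 - 3412) = (-37885 - 1/205*(-5670 + 2940 + 21320)/(-179))/((1/2)*(1/50176)*405 - 3412) = (-37885 - 1/205*(-1/179)*18590)/(405/100352 - 3412) = (-37885 + 3718/7339)/(-342400619/100352) = -278034297/7339*(-100352/342400619) = 27901297772544/2512878142841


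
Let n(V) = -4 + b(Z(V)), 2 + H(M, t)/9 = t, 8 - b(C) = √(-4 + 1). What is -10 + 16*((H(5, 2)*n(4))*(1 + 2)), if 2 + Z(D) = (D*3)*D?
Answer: -10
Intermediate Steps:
Z(D) = -2 + 3*D² (Z(D) = -2 + (D*3)*D = -2 + (3*D)*D = -2 + 3*D²)
b(C) = 8 - I*√3 (b(C) = 8 - √(-4 + 1) = 8 - √(-3) = 8 - I*√3)
H(M, t) = -18 + 9*t
n(V) = 4 - I*√3 (n(V) = -4 + (8 - I*√3) = 4 - I*√3)
-10 + 16*((H(5, 2)*n(4))*(1 + 2)) = -10 + 16*(((-18 + 9*2)*(4 - I*√3))*(1 + 2)) = -10 + 16*(((-18 + 18)*(4 - I*√3))*3) = -10 + 16*((0*(4 - I*√3))*3) = -10 + 16*(0*3) = -10 + 16*0 = -10 + 0 = -10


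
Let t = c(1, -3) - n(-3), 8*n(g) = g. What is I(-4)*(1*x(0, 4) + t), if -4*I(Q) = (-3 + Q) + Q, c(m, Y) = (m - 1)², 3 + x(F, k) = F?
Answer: -231/32 ≈ -7.2188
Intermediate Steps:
x(F, k) = -3 + F
n(g) = g/8
c(m, Y) = (-1 + m)²
I(Q) = ¾ - Q/2 (I(Q) = -((-3 + Q) + Q)/4 = -(-3 + 2*Q)/4 = ¾ - Q/2)
t = 3/8 (t = (-1 + 1)² - (-3)/8 = 0² - 1*(-3/8) = 0 + 3/8 = 3/8 ≈ 0.37500)
I(-4)*(1*x(0, 4) + t) = (¾ - ½*(-4))*(1*(-3 + 0) + 3/8) = (¾ + 2)*(1*(-3) + 3/8) = 11*(-3 + 3/8)/4 = (11/4)*(-21/8) = -231/32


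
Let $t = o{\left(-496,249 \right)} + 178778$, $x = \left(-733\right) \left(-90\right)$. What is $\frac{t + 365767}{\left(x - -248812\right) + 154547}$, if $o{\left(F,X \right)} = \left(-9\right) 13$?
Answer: $\frac{181476}{156443} \approx 1.16$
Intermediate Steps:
$x = 65970$
$o{\left(F,X \right)} = -117$
$t = 178661$ ($t = -117 + 178778 = 178661$)
$\frac{t + 365767}{\left(x - -248812\right) + 154547} = \frac{178661 + 365767}{\left(65970 - -248812\right) + 154547} = \frac{544428}{\left(65970 + 248812\right) + 154547} = \frac{544428}{314782 + 154547} = \frac{544428}{469329} = 544428 \cdot \frac{1}{469329} = \frac{181476}{156443}$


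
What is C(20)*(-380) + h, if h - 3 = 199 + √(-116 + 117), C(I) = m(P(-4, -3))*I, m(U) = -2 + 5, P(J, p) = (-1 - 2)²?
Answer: -22597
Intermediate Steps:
P(J, p) = 9 (P(J, p) = (-3)² = 9)
m(U) = 3
C(I) = 3*I
h = 203 (h = 3 + (199 + √(-116 + 117)) = 3 + (199 + √1) = 3 + (199 + 1) = 3 + 200 = 203)
C(20)*(-380) + h = (3*20)*(-380) + 203 = 60*(-380) + 203 = -22800 + 203 = -22597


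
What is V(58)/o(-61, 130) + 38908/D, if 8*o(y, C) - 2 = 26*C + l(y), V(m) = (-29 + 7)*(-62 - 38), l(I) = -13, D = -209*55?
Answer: 71230948/38726655 ≈ 1.8393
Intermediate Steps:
D = -11495
V(m) = 2200 (V(m) = -22*(-100) = 2200)
o(y, C) = -11/8 + 13*C/4 (o(y, C) = 1/4 + (26*C - 13)/8 = 1/4 + (-13 + 26*C)/8 = 1/4 + (-13/8 + 13*C/4) = -11/8 + 13*C/4)
V(58)/o(-61, 130) + 38908/D = 2200/(-11/8 + (13/4)*130) + 38908/(-11495) = 2200/(-11/8 + 845/2) + 38908*(-1/11495) = 2200/(3369/8) - 38908/11495 = 2200*(8/3369) - 38908/11495 = 17600/3369 - 38908/11495 = 71230948/38726655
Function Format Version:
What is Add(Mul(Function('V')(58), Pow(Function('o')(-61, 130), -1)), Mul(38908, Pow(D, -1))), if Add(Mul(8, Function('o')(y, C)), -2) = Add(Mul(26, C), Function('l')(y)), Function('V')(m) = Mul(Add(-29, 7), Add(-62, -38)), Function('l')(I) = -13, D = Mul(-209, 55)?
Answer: Rational(71230948, 38726655) ≈ 1.8393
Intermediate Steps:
D = -11495
Function('V')(m) = 2200 (Function('V')(m) = Mul(-22, -100) = 2200)
Function('o')(y, C) = Add(Rational(-11, 8), Mul(Rational(13, 4), C)) (Function('o')(y, C) = Add(Rational(1, 4), Mul(Rational(1, 8), Add(Mul(26, C), -13))) = Add(Rational(1, 4), Mul(Rational(1, 8), Add(-13, Mul(26, C)))) = Add(Rational(1, 4), Add(Rational(-13, 8), Mul(Rational(13, 4), C))) = Add(Rational(-11, 8), Mul(Rational(13, 4), C)))
Add(Mul(Function('V')(58), Pow(Function('o')(-61, 130), -1)), Mul(38908, Pow(D, -1))) = Add(Mul(2200, Pow(Add(Rational(-11, 8), Mul(Rational(13, 4), 130)), -1)), Mul(38908, Pow(-11495, -1))) = Add(Mul(2200, Pow(Add(Rational(-11, 8), Rational(845, 2)), -1)), Mul(38908, Rational(-1, 11495))) = Add(Mul(2200, Pow(Rational(3369, 8), -1)), Rational(-38908, 11495)) = Add(Mul(2200, Rational(8, 3369)), Rational(-38908, 11495)) = Add(Rational(17600, 3369), Rational(-38908, 11495)) = Rational(71230948, 38726655)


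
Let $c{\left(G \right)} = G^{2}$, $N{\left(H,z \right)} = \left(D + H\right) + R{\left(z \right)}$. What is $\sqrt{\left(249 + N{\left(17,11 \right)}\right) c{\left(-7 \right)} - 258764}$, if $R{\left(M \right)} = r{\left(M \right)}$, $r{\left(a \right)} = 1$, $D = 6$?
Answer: $i \sqrt{245387} \approx 495.37 i$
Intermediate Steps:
$R{\left(M \right)} = 1$
$N{\left(H,z \right)} = 7 + H$ ($N{\left(H,z \right)} = \left(6 + H\right) + 1 = 7 + H$)
$\sqrt{\left(249 + N{\left(17,11 \right)}\right) c{\left(-7 \right)} - 258764} = \sqrt{\left(249 + \left(7 + 17\right)\right) \left(-7\right)^{2} - 258764} = \sqrt{\left(249 + 24\right) 49 - 258764} = \sqrt{273 \cdot 49 - 258764} = \sqrt{13377 - 258764} = \sqrt{-245387} = i \sqrt{245387}$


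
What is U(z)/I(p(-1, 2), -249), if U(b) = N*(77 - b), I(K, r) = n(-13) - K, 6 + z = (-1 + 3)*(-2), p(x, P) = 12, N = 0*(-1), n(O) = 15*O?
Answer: 0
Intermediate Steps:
N = 0
z = -10 (z = -6 + (-1 + 3)*(-2) = -6 + 2*(-2) = -6 - 4 = -10)
I(K, r) = -195 - K (I(K, r) = 15*(-13) - K = -195 - K)
U(b) = 0 (U(b) = 0*(77 - b) = 0)
U(z)/I(p(-1, 2), -249) = 0/(-195 - 1*12) = 0/(-195 - 12) = 0/(-207) = 0*(-1/207) = 0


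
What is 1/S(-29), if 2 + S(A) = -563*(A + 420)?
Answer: -1/220135 ≈ -4.5427e-6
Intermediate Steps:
S(A) = -236462 - 563*A (S(A) = -2 - 563*(A + 420) = -2 - 563*(420 + A) = -2 + (-236460 - 563*A) = -236462 - 563*A)
1/S(-29) = 1/(-236462 - 563*(-29)) = 1/(-236462 + 16327) = 1/(-220135) = -1/220135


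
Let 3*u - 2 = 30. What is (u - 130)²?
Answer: 128164/9 ≈ 14240.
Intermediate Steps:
u = 32/3 (u = ⅔ + (⅓)*30 = ⅔ + 10 = 32/3 ≈ 10.667)
(u - 130)² = (32/3 - 130)² = (-358/3)² = 128164/9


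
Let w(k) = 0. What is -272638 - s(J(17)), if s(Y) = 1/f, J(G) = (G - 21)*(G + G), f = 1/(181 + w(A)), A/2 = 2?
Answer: -272819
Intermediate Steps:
A = 4 (A = 2*2 = 4)
f = 1/181 (f = 1/(181 + 0) = 1/181 ≈ 0.0055249)
J(G) = 2*G*(-21 + G) (J(G) = (-21 + G)*(2*G) = 2*G*(-21 + G))
s(Y) = 181 (s(Y) = 1/(1/181) = 181)
-272638 - s(J(17)) = -272638 - 1*181 = -272638 - 181 = -272819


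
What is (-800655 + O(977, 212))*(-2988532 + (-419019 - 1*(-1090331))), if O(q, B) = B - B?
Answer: 1855293779100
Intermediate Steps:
O(q, B) = 0
(-800655 + O(977, 212))*(-2988532 + (-419019 - 1*(-1090331))) = (-800655 + 0)*(-2988532 + (-419019 - 1*(-1090331))) = -800655*(-2988532 + (-419019 + 1090331)) = -800655*(-2988532 + 671312) = -800655*(-2317220) = 1855293779100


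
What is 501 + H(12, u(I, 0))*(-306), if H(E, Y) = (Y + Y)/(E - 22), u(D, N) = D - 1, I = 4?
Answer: 3423/5 ≈ 684.60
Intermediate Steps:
u(D, N) = -1 + D
H(E, Y) = 2*Y/(-22 + E) (H(E, Y) = (2*Y)/(-22 + E) = 2*Y/(-22 + E))
501 + H(12, u(I, 0))*(-306) = 501 + (2*(-1 + 4)/(-22 + 12))*(-306) = 501 + (2*3/(-10))*(-306) = 501 + (2*3*(-⅒))*(-306) = 501 - ⅗*(-306) = 501 + 918/5 = 3423/5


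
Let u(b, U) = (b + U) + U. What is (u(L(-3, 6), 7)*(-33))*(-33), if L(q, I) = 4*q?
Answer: 2178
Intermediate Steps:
u(b, U) = b + 2*U (u(b, U) = (U + b) + U = b + 2*U)
(u(L(-3, 6), 7)*(-33))*(-33) = ((4*(-3) + 2*7)*(-33))*(-33) = ((-12 + 14)*(-33))*(-33) = (2*(-33))*(-33) = -66*(-33) = 2178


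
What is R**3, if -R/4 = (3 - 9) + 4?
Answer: 512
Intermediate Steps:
R = 8 (R = -4*((3 - 9) + 4) = -4*(-6 + 4) = -4*(-2) = 8)
R**3 = 8**3 = 512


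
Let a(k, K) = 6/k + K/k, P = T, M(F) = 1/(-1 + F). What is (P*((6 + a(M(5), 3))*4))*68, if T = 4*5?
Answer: 228480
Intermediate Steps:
T = 20
P = 20
(P*((6 + a(M(5), 3))*4))*68 = (20*((6 + (6 + 3)/(1/(-1 + 5)))*4))*68 = (20*((6 + 9/1/4)*4))*68 = (20*((6 + 9/(1/4))*4))*68 = (20*((6 + 4*9)*4))*68 = (20*((6 + 36)*4))*68 = (20*(42*4))*68 = (20*168)*68 = 3360*68 = 228480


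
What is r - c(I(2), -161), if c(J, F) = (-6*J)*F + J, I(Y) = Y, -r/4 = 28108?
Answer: -114366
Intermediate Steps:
r = -112432 (r = -4*28108 = -112432)
c(J, F) = J - 6*F*J (c(J, F) = -6*F*J + J = J - 6*F*J)
r - c(I(2), -161) = -112432 - 2*(1 - 6*(-161)) = -112432 - 2*(1 + 966) = -112432 - 2*967 = -112432 - 1*1934 = -112432 - 1934 = -114366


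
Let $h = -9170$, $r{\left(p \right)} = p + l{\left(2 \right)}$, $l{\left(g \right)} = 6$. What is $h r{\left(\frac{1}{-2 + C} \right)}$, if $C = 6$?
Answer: $- \frac{114625}{2} \approx -57313.0$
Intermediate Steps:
$r{\left(p \right)} = 6 + p$ ($r{\left(p \right)} = p + 6 = 6 + p$)
$h r{\left(\frac{1}{-2 + C} \right)} = - 9170 \left(6 + \frac{1}{-2 + 6}\right) = - 9170 \left(6 + \frac{1}{4}\right) = \left(-9170\right) \frac{25}{4} = - \frac{114625}{2}$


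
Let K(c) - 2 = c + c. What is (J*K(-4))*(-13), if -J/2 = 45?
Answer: -7020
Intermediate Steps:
K(c) = 2 + 2*c (K(c) = 2 + (c + c) = 2 + 2*c)
J = -90 (J = -2*45 = -90)
(J*K(-4))*(-13) = -90*(2 + 2*(-4))*(-13) = -90*(2 - 8)*(-13) = -90*(-6)*(-13) = 540*(-13) = -7020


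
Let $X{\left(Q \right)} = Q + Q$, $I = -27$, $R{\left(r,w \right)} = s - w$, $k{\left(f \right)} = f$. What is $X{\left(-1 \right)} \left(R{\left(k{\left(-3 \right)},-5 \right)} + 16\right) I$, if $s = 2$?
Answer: $1242$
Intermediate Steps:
$R{\left(r,w \right)} = 2 - w$
$X{\left(Q \right)} = 2 Q$
$X{\left(-1 \right)} \left(R{\left(k{\left(-3 \right)},-5 \right)} + 16\right) I = 2 \left(-1\right) \left(\left(2 - -5\right) + 16\right) \left(-27\right) = - 2 \left(\left(2 + 5\right) + 16\right) \left(-27\right) = - 2 \left(7 + 16\right) \left(-27\right) = - 2 \cdot 23 \left(-27\right) = \left(-2\right) \left(-621\right) = 1242$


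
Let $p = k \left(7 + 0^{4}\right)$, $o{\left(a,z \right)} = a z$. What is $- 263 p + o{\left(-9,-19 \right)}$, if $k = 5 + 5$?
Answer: $-18239$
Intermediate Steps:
$k = 10$
$p = 70$ ($p = 10 \left(7 + 0^{4}\right) = 10 \left(7 + 0\right) = 10 \cdot 7 = 70$)
$- 263 p + o{\left(-9,-19 \right)} = \left(-263\right) 70 - -171 = -18410 + 171 = -18239$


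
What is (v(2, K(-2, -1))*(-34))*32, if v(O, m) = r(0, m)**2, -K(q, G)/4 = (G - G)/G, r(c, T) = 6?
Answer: -39168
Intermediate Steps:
K(q, G) = 0 (K(q, G) = -4*(G - G)/G = -0/G = -4*0 = 0)
v(O, m) = 36 (v(O, m) = 6**2 = 36)
(v(2, K(-2, -1))*(-34))*32 = (36*(-34))*32 = -1224*32 = -39168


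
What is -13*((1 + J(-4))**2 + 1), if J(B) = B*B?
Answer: -3770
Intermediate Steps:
J(B) = B**2
-13*((1 + J(-4))**2 + 1) = -13*((1 + (-4)**2)**2 + 1) = -13*((1 + 16)**2 + 1) = -13*(17**2 + 1) = -13*(289 + 1) = -13*290 = -3770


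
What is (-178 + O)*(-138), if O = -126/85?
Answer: 2105328/85 ≈ 24769.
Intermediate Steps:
O = -126/85 (O = -126*1/85 = -126/85 ≈ -1.4824)
(-178 + O)*(-138) = (-178 - 126/85)*(-138) = -15256/85*(-138) = 2105328/85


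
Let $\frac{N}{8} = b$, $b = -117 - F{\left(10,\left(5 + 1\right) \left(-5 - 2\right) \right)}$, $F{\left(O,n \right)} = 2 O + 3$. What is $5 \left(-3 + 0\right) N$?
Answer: $16800$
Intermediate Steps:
$F{\left(O,n \right)} = 3 + 2 O$
$b = -140$ ($b = -117 - \left(3 + 2 \cdot 10\right) = -117 - \left(3 + 20\right) = -117 - 23 = -140$)
$N = -1120$ ($N = 8 \left(-140\right) = -1120$)
$5 \left(-3 + 0\right) N = 5 \left(-3 + 0\right) \left(-1120\right) = 5 \left(-3\right) \left(-1120\right) = \left(-15\right) \left(-1120\right) = 16800$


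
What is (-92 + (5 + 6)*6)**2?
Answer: 676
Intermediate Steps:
(-92 + (5 + 6)*6)**2 = (-92 + 11*6)**2 = (-92 + 66)**2 = (-26)**2 = 676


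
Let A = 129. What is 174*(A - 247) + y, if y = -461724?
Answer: -482256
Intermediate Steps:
174*(A - 247) + y = 174*(129 - 247) - 461724 = 174*(-118) - 461724 = -20532 - 461724 = -482256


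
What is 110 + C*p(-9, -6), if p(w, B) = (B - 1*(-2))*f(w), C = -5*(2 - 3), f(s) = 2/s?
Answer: 1030/9 ≈ 114.44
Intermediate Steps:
C = 5 (C = -5*(-1) = 5)
p(w, B) = 2*(2 + B)/w (p(w, B) = (B - 1*(-2))*(2/w) = (B + 2)*(2/w) = (2 + B)*(2/w) = 2*(2 + B)/w)
110 + C*p(-9, -6) = 110 + 5*(2*(2 - 6)/(-9)) = 110 + 5*(2*(-⅑)*(-4)) = 110 + 5*(8/9) = 110 + 40/9 = 1030/9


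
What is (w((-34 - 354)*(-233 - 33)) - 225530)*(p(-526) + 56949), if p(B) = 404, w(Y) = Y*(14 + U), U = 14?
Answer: 152805253782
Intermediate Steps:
w(Y) = 28*Y (w(Y) = Y*(14 + 14) = Y*28 = 28*Y)
(w((-34 - 354)*(-233 - 33)) - 225530)*(p(-526) + 56949) = (28*((-34 - 354)*(-233 - 33)) - 225530)*(404 + 56949) = (28*(-388*(-266)) - 225530)*57353 = (28*103208 - 225530)*57353 = (2889824 - 225530)*57353 = 2664294*57353 = 152805253782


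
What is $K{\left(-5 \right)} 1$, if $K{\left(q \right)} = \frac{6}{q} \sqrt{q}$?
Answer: $- \frac{6 i \sqrt{5}}{5} \approx - 2.6833 i$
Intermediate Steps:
$K{\left(q \right)} = \frac{6}{\sqrt{q}}$
$K{\left(-5 \right)} 1 = \frac{6}{i \sqrt{5}} \cdot 1 = 6 \left(- \frac{i \sqrt{5}}{5}\right) 1 = - \frac{6 i \sqrt{5}}{5} \cdot 1 = - \frac{6 i \sqrt{5}}{5}$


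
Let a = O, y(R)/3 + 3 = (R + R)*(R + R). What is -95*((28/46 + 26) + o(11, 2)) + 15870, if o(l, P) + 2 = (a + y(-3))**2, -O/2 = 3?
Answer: -18586825/23 ≈ -8.0812e+5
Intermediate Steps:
y(R) = -9 + 12*R**2 (y(R) = -9 + 3*((R + R)*(R + R)) = -9 + 3*((2*R)*(2*R)) = -9 + 3*(4*R**2) = -9 + 12*R**2)
O = -6 (O = -2*3 = -6)
a = -6
o(l, P) = 8647 (o(l, P) = -2 + (-6 + (-9 + 12*(-3)**2))**2 = -2 + (-6 + (-9 + 12*9))**2 = -2 + (-6 + (-9 + 108))**2 = -2 + (-6 + 99)**2 = -2 + 93**2 = -2 + 8649 = 8647)
-95*((28/46 + 26) + o(11, 2)) + 15870 = -95*((28/46 + 26) + 8647) + 15870 = -95*((28*(1/46) + 26) + 8647) + 15870 = -95*((14/23 + 26) + 8647) + 15870 = -95*(612/23 + 8647) + 15870 = -95*199493/23 + 15870 = -18951835/23 + 15870 = -18586825/23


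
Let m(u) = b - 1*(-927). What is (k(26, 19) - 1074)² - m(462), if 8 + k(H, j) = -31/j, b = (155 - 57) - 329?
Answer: 423655665/361 ≈ 1.1736e+6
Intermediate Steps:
b = -231 (b = 98 - 329 = -231)
m(u) = 696 (m(u) = -231 - 1*(-927) = -231 + 927 = 696)
k(H, j) = -8 - 31/j
(k(26, 19) - 1074)² - m(462) = ((-8 - 31/19) - 1074)² - 1*696 = ((-8 - 31*1/19) - 1074)² - 696 = ((-8 - 31/19) - 1074)² - 696 = (-183/19 - 1074)² - 696 = (-20589/19)² - 696 = 423906921/361 - 696 = 423655665/361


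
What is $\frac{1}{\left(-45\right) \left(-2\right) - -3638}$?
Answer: $\frac{1}{3728} \approx 0.00026824$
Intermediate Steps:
$\frac{1}{\left(-45\right) \left(-2\right) - -3638} = \frac{1}{90 + 3638} = \frac{1}{3728}$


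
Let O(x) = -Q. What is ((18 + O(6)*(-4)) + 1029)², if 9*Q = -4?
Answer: 88491649/81 ≈ 1.0925e+6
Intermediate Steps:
Q = -4/9 (Q = (⅑)*(-4) = -4/9 ≈ -0.44444)
O(x) = 4/9 (O(x) = -1*(-4/9) = 4/9)
((18 + O(6)*(-4)) + 1029)² = ((18 + (4/9)*(-4)) + 1029)² = ((18 - 16/9) + 1029)² = (146/9 + 1029)² = (9407/9)² = 88491649/81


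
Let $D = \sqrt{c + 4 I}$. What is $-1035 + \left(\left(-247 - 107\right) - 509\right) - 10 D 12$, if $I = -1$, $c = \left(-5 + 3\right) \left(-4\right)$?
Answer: $206085$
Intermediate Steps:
$c = 8$ ($c = \left(-2\right) \left(-4\right) = 8$)
$D = 2$ ($D = \sqrt{8 + 4 \left(-1\right)} = \sqrt{8 - 4} = \sqrt{4} = 2$)
$-1035 + \left(\left(-247 - 107\right) - 509\right) - 10 D 12 = -1035 + \left(\left(-247 - 107\right) - 509\right) \left(-10\right) 2 \cdot 12 = -1035 + \left(-354 - 509\right) \left(\left(-20\right) 12\right) = -1035 - -207120 = -1035 + 207120 = 206085$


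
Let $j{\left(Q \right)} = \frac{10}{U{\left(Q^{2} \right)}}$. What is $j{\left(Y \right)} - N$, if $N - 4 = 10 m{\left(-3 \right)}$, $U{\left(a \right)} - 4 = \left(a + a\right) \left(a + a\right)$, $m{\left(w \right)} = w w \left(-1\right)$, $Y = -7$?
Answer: $\frac{413149}{4804} \approx 86.001$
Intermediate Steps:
$m{\left(w \right)} = - w^{2}$ ($m{\left(w \right)} = w^{2} \left(-1\right) = - w^{2}$)
$U{\left(a \right)} = 4 + 4 a^{2}$ ($U{\left(a \right)} = 4 + \left(a + a\right) \left(a + a\right) = 4 + 2 a 2 a = 4 + 4 a^{2}$)
$j{\left(Q \right)} = \frac{10}{4 + 4 Q^{4}}$ ($j{\left(Q \right)} = \frac{10}{4 + 4 \left(Q^{2}\right)^{2}} = \frac{10}{4 + 4 Q^{4}}$)
$N = -86$ ($N = 4 + 10 \left(- \left(-3\right)^{2}\right) = 4 + 10 \left(\left(-1\right) 9\right) = 4 + 10 \left(-9\right) = 4 - 90 = -86$)
$j{\left(Y \right)} - N = \frac{5}{2 \left(1 + \left(-7\right)^{4}\right)} - -86 = \frac{5}{2 \left(1 + 2401\right)} + 86 = \frac{5}{2 \cdot 2402} + 86 = \frac{5}{2} \cdot \frac{1}{2402} + 86 = \frac{5}{4804} + 86 = \frac{413149}{4804}$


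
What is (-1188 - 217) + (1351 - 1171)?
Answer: -1225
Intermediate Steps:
(-1188 - 217) + (1351 - 1171) = -1405 + 180 = -1225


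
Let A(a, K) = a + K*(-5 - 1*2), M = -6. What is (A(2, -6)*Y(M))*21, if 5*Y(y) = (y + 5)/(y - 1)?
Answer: 132/5 ≈ 26.400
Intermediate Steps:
Y(y) = (5 + y)/(5*(-1 + y)) (Y(y) = ((y + 5)/(y - 1))/5 = ((5 + y)/(-1 + y))/5 = (5 + y)/(5*(-1 + y)))
A(a, K) = a - 7*K (A(a, K) = a + K*(-5 - 2) = a + K*(-7) = a - 7*K)
(A(2, -6)*Y(M))*21 = ((2 - 7*(-6))*((5 - 6)/(5*(-1 - 6))))*21 = ((2 + 42)*((⅕)*(-1)/(-7)))*21 = (44*((⅕)*(-⅐)*(-1)))*21 = (44*(1/35))*21 = (44/35)*21 = 132/5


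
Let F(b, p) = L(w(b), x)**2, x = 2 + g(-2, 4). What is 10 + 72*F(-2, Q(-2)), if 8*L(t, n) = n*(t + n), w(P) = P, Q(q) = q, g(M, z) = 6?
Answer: 2602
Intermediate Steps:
x = 8 (x = 2 + 6 = 8)
L(t, n) = n*(n + t)/8 (L(t, n) = (n*(t + n))/8 = (n*(n + t))/8 = n*(n + t)/8)
F(b, p) = (8 + b)**2 (F(b, p) = ((1/8)*8*(8 + b))**2 = (8 + b)**2)
10 + 72*F(-2, Q(-2)) = 10 + 72*(8 - 2)**2 = 10 + 72*6**2 = 10 + 72*36 = 10 + 2592 = 2602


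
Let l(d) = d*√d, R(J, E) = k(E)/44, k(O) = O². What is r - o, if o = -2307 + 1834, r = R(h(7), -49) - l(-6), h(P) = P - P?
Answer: 23213/44 + 6*I*√6 ≈ 527.57 + 14.697*I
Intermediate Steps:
h(P) = 0
R(J, E) = E²/44
l(d) = d^(3/2)
r = 2401/44 + 6*I*√6 (r = (1/44)*(-49)² - (-6)^(3/2) = (1/44)*2401 - (-6)*I*√6 = 2401/44 + 6*I*√6 ≈ 54.568 + 14.697*I)
o = -473
r - o = (2401/44 + 6*I*√6) - 1*(-473) = (2401/44 + 6*I*√6) + 473 = 23213/44 + 6*I*√6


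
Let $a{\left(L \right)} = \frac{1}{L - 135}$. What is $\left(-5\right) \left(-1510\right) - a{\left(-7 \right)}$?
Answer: $\frac{1072101}{142} \approx 7550.0$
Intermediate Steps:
$a{\left(L \right)} = \frac{1}{-135 + L}$
$\left(-5\right) \left(-1510\right) - a{\left(-7 \right)} = \left(-5\right) \left(-1510\right) - \frac{1}{-135 - 7} = 7550 - \frac{1}{-142} = 7550 - - \frac{1}{142} = 7550 + \frac{1}{142} = \frac{1072101}{142}$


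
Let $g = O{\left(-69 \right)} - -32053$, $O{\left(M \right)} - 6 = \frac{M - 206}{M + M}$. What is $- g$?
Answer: $- \frac{4424417}{138} \approx -32061.0$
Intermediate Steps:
$O{\left(M \right)} = 6 + \frac{-206 + M}{2 M}$ ($O{\left(M \right)} = 6 + \frac{M - 206}{M + M} = 6 + \frac{-206 + M}{2 M}$)
$g = \frac{4424417}{138}$ ($g = \left(\frac{13}{2} - \frac{103}{-69}\right) - -32053 = \left(\frac{13}{2} - - \frac{103}{69}\right) + 32053 = \left(\frac{13}{2} + \frac{103}{69}\right) + 32053 = \frac{1103}{138} + 32053 = \frac{4424417}{138} \approx 32061.0$)
$- g = \left(-1\right) \frac{4424417}{138} = - \frac{4424417}{138}$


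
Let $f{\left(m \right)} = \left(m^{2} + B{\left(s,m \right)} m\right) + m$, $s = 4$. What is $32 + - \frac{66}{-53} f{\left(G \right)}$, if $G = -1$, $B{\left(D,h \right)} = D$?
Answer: $\frac{1432}{53} \approx 27.019$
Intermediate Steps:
$f{\left(m \right)} = m^{2} + 5 m$ ($f{\left(m \right)} = \left(m^{2} + 4 m\right) + m = m^{2} + 5 m$)
$32 + - \frac{66}{-53} f{\left(G \right)} = 32 + - \frac{66}{-53} \left(- (5 - 1)\right) = 32 + \left(-66\right) \left(- \frac{1}{53}\right) \left(\left(-1\right) 4\right) = 32 + \frac{66}{53} \left(-4\right) = 32 - \frac{264}{53} = \frac{1432}{53}$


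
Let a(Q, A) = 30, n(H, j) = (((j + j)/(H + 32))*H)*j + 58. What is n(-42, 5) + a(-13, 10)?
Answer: 298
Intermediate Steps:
n(H, j) = 58 + 2*H*j²/(32 + H) (n(H, j) = (((2*j)/(32 + H))*H)*j + 58 = ((2*j/(32 + H))*H)*j + 58 = (2*H*j/(32 + H))*j + 58 = 2*H*j²/(32 + H) + 58 = 58 + 2*H*j²/(32 + H))
n(-42, 5) + a(-13, 10) = 2*(928 + 29*(-42) - 42*5²)/(32 - 42) + 30 = 2*(928 - 1218 - 42*25)/(-10) + 30 = 2*(-⅒)*(928 - 1218 - 1050) + 30 = 2*(-⅒)*(-1340) + 30 = 268 + 30 = 298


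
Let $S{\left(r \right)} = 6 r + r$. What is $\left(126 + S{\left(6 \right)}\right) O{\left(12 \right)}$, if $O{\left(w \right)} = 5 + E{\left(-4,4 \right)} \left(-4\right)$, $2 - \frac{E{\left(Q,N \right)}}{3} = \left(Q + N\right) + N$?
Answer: $4872$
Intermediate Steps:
$S{\left(r \right)} = 7 r$
$E{\left(Q,N \right)} = 6 - 6 N - 3 Q$ ($E{\left(Q,N \right)} = 6 - 3 \left(\left(Q + N\right) + N\right) = 6 - 3 \left(\left(N + Q\right) + N\right) = 6 - 3 \left(Q + 2 N\right) = 6 - \left(3 Q + 6 N\right) = 6 - 6 N - 3 Q$)
$O{\left(w \right)} = 29$ ($O{\left(w \right)} = 5 + \left(6 - 24 - -12\right) \left(-4\right) = 5 + \left(6 - 24 + 12\right) \left(-4\right) = 5 - -24 = 5 + 24 = 29$)
$\left(126 + S{\left(6 \right)}\right) O{\left(12 \right)} = \left(126 + 7 \cdot 6\right) 29 = \left(126 + 42\right) 29 = 168 \cdot 29 = 4872$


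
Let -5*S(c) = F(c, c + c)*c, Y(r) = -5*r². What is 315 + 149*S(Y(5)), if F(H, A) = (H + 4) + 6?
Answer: -428060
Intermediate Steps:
F(H, A) = 10 + H (F(H, A) = (4 + H) + 6 = 10 + H)
S(c) = -c*(10 + c)/5 (S(c) = -(10 + c)*c/5 = -c*(10 + c)/5)
315 + 149*S(Y(5)) = 315 + 149*(-(-5*5²)*(10 - 5*5²)/5) = 315 + 149*(-(-5*25)*(10 - 5*25)/5) = 315 + 149*(-⅕*(-125)*(10 - 125)) = 315 + 149*(-⅕*(-125)*(-115)) = 315 + 149*(-2875) = 315 - 428375 = -428060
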